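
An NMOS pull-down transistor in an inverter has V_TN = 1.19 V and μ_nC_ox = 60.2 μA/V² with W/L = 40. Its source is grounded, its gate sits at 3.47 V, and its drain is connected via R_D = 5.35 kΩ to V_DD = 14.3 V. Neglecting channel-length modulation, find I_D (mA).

V_GS = V_G = 3.47 V, so V_ov = 3.47 − 1.19 = 2.28 V.
k_n = μ_nC_ox · (W/L) = 2.408 mA/V².
Assume saturation: I_D = ½ k_n V_ov² = 0.5 × 2.408 × 2.28² = 6.26 mA, giving V_DS = V_DD − I_D R_D = 14.3 − 6.26 × 5.35 = -19.2 V.
But -19.2 V < V_ov = 2.28 V, so the device is actually in triode.
In triode I_D = k_n[V_ov V_DS − ½ V_DS²] and I_D = (V_DD − V_DS)/R_D. Equating: 6.44 V_DS² − 30.37 V_DS + 14.3 = 0, giving V_DS = 0.531 V (the root below V_ov).
I_D = (14.3 − 0.531) / 5.35 = 2.57 mA.

I_D = 2.57 mA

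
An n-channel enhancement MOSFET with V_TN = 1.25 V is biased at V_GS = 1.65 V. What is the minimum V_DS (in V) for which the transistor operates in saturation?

The boundary between triode and saturation is V_DS = V_GS − V_TN = V_ov.
V_ov = 1.65 − 1.25 = 0.4 V.

V_DS,sat = 0.400 V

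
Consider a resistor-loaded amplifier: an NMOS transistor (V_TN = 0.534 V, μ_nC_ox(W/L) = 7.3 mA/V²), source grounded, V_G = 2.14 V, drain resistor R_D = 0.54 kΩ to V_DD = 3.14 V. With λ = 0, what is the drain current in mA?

I_D = 4.90 mA

V_GS = V_G = 2.14 V, so V_ov = 2.14 − 0.534 = 1.61 V.
Assume saturation: I_D = ½ k_n V_ov² = 0.5 × 7.3 × 1.61² = 9.41 mA, giving V_DS = V_DD − I_D R_D = 3.14 − 9.41 × 0.54 = -1.94 V.
But -1.94 V < V_ov = 1.61 V, so the device is actually in triode.
In triode I_D = k_n[V_ov V_DS − ½ V_DS²] and I_D = (V_DD − V_DS)/R_D. Equating: 1.97 V_DS² − 7.331 V_DS + 3.14 = 0, giving V_DS = 0.494 V (the root below V_ov).
I_D = (3.14 − 0.494) / 0.54 = 4.9 mA.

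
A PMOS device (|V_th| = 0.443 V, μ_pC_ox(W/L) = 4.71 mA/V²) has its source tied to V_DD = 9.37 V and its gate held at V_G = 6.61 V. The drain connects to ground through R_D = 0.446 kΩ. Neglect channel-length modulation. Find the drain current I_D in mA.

I_D = 12.6 mA

V_SG = V_DD − V_G = 9.37 − 6.61 = 2.76 V, so V_ov = 2.76 − 0.443 = 2.32 V.
Assume saturation: I_D = ½ k_p V_ov² = 0.5 × 4.71 × 2.32² = 12.6 mA, giving V_SD = V_DD − I_D R_D = 9.37 − 12.6 × 0.446 = 3.73 V.
V_SD = 3.73 V ≥ V_ov = 2.32 V, confirming saturation.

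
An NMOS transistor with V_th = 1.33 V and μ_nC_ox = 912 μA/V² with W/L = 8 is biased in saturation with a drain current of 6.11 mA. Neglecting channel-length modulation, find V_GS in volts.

k_n = μ_nC_ox · (W/L) = 7.296 mA/V².
In saturation I_D = ½ k_n (V_GS − V_th)², so V_GS − V_th = √(2 I_D / k_n) = √(2 × 6.11 / 7.296) = 1.29 V.
V_GS = 1.33 + 1.29 = 2.62 V.

V_GS = 2.62 V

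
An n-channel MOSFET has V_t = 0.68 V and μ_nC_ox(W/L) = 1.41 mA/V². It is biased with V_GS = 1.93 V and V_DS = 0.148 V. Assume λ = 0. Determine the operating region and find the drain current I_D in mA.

V_ov = V_GS − V_t = 1.93 − 0.68 = 1.25 V.
Since V_DS = 0.148 V < V_ov = 1.25 V, the device is in the triode region.
I_D = k_n [V_ov · V_DS − ½ V_DS²] = 1.41 × [1.25 × 0.148 − 0.5 × 0.148²] = 0.245 mA.

Triode; I_D = 0.245 mA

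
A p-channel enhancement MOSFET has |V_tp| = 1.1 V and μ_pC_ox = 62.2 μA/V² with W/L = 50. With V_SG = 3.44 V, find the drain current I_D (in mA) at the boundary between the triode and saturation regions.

At the boundary V_SD = V_ov = V_SG − |V_tp| = 3.44 − 1.1 = 2.34 V.
k_p = μ_pC_ox · (W/L) = 3.11 mA/V².
I_D = ½ k_p V_ov² = 0.5 × 3.11 × 2.34² = 8.51 mA.

I_D = 8.51 mA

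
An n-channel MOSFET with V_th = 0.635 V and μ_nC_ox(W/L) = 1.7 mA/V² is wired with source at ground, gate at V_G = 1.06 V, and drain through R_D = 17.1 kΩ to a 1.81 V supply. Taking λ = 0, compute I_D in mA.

V_GS = V_G = 1.06 V, so V_ov = 1.06 − 0.635 = 0.425 V.
Assume saturation: I_D = ½ k_n V_ov² = 0.5 × 1.7 × 0.425² = 0.154 mA, giving V_DS = V_DD − I_D R_D = 1.81 − 0.154 × 17.1 = -0.815 V.
But -0.815 V < V_ov = 0.425 V, so the device is actually in triode.
In triode I_D = k_n[V_ov V_DS − ½ V_DS²] and I_D = (V_DD − V_DS)/R_D. Equating: 14.5 V_DS² − 13.35 V_DS + 1.81 = 0, giving V_DS = 0.165 V (the root below V_ov).
I_D = (1.81 − 0.165) / 17.1 = 0.0962 mA.

I_D = 0.0962 mA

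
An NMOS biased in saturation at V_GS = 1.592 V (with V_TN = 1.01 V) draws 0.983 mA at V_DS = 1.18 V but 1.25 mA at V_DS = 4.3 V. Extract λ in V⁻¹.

λ = 0.0970 V⁻¹

With V_GS fixed, I_D ∝ (1 + λ V_DS) in saturation, so I_D2/I_D1 = (1 + λ V_DS2)/(1 + λ V_DS1).
1.25/0.983 = 1.272 = (1 + 4.3 λ)/(1 + 1.18 λ).
Solving: λ (I_D1 V_DS2 − I_D2 V_DS1) = I_D2 − I_D1, so λ = (1.25 − 0.983) / (0.983 × 4.3 − 1.25 × 1.18) = 0.267 / 2.75 = 0.097 V⁻¹.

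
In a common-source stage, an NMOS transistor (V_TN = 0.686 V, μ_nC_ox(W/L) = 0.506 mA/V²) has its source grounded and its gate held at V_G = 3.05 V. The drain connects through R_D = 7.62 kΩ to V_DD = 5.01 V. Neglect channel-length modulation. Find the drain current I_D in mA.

I_D = 0.585 mA

V_GS = V_G = 3.05 V, so V_ov = 3.05 − 0.686 = 2.36 V.
Assume saturation: I_D = ½ k_n V_ov² = 0.5 × 0.506 × 2.36² = 1.41 mA, giving V_DS = V_DD − I_D R_D = 5.01 − 1.41 × 7.62 = -5.76 V.
But -5.76 V < V_ov = 2.36 V, so the device is actually in triode.
In triode I_D = k_n[V_ov V_DS − ½ V_DS²] and I_D = (V_DD − V_DS)/R_D. Equating: 1.93 V_DS² − 10.11 V_DS + 5.01 = 0, giving V_DS = 0.554 V (the root below V_ov).
I_D = (5.01 − 0.554) / 7.62 = 0.585 mA.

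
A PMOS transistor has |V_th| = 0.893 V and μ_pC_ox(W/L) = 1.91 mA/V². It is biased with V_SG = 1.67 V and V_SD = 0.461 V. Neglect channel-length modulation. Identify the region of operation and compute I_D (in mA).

V_ov = V_SG − |V_th| = 1.67 − 0.893 = 0.777 V.
Since V_SD = 0.461 V < V_ov = 0.777 V, the device is in the triode region.
I_D = k_p [V_ov · V_SD − ½ V_SD²] = 1.91 × [0.777 × 0.461 − 0.5 × 0.461²] = 0.481 mA.

Triode; I_D = 0.481 mA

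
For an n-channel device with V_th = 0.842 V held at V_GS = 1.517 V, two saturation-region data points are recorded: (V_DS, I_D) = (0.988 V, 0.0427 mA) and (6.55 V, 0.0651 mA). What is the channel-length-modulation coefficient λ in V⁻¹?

λ = 0.104 V⁻¹

With V_GS fixed, I_D ∝ (1 + λ V_DS) in saturation, so I_D2/I_D1 = (1 + λ V_DS2)/(1 + λ V_DS1).
0.0651/0.0427 = 1.525 = (1 + 6.55 λ)/(1 + 0.988 λ).
Solving: λ (I_D1 V_DS2 − I_D2 V_DS1) = I_D2 − I_D1, so λ = (0.0651 − 0.0427) / (0.0427 × 6.55 − 0.0651 × 0.988) = 0.0224 / 0.215 = 0.104 V⁻¹.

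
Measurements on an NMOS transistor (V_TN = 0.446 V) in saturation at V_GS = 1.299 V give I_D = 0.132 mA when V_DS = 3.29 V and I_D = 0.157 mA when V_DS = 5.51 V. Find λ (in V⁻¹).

λ = 0.119 V⁻¹

With V_GS fixed, I_D ∝ (1 + λ V_DS) in saturation, so I_D2/I_D1 = (1 + λ V_DS2)/(1 + λ V_DS1).
0.157/0.132 = 1.189 = (1 + 5.51 λ)/(1 + 3.29 λ).
Solving: λ (I_D1 V_DS2 − I_D2 V_DS1) = I_D2 − I_D1, so λ = (0.157 − 0.132) / (0.132 × 5.51 − 0.157 × 3.29) = 0.025 / 0.211 = 0.119 V⁻¹.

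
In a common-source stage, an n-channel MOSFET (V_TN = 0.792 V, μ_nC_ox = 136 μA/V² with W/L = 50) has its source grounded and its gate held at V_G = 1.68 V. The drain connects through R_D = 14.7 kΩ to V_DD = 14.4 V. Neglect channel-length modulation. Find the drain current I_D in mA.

V_GS = V_G = 1.68 V, so V_ov = 1.68 − 0.792 = 0.888 V.
k_n = μ_nC_ox · (W/L) = 6.8 mA/V².
Assume saturation: I_D = ½ k_n V_ov² = 0.5 × 6.8 × 0.888² = 2.68 mA, giving V_DS = V_DD − I_D R_D = 14.4 − 2.68 × 14.7 = -25 V.
But -25 V < V_ov = 0.888 V, so the device is actually in triode.
In triode I_D = k_n[V_ov V_DS − ½ V_DS²] and I_D = (V_DD − V_DS)/R_D. Equating: 50 V_DS² − 89.76 V_DS + 14.4 = 0, giving V_DS = 0.178 V (the root below V_ov).
I_D = (14.4 − 0.178) / 14.7 = 0.967 mA.

I_D = 0.967 mA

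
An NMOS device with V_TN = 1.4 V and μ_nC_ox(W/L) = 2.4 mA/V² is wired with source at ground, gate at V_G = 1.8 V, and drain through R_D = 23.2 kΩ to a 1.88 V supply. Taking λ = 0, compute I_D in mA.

V_GS = V_G = 1.8 V, so V_ov = 1.8 − 1.4 = 0.4 V.
Assume saturation: I_D = ½ k_n V_ov² = 0.5 × 2.4 × 0.4² = 0.192 mA, giving V_DS = V_DD − I_D R_D = 1.88 − 0.192 × 23.2 = -2.57 V.
But -2.57 V < V_ov = 0.4 V, so the device is actually in triode.
In triode I_D = k_n[V_ov V_DS − ½ V_DS²] and I_D = (V_DD − V_DS)/R_D. Equating: 27.8 V_DS² − 23.27 V_DS + 1.88 = 0, giving V_DS = 0.0906 V (the root below V_ov).
I_D = (1.88 − 0.0906) / 23.2 = 0.0771 mA.

I_D = 0.0771 mA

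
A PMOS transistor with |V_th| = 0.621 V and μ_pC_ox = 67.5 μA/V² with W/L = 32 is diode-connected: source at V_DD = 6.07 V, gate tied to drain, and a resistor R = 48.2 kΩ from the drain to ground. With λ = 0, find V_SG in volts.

With gate tied to drain, V_SG = V_SD ≥ V_SG − |V_th|, so the device is in saturation.
k_p = μ_pC_ox · (W/L) = 2.16 mA/V².
KCL at the drain: ½ k_p (V_SG − |V_th|)² = (V_DD − V_SG)/R.
Let x = V_SG − 0.621. Then 52.1 x² + x − 5.449 = 0, giving x = 0.314 V (positive root), so V_SG = 0.935 V.
I_D = (V_DD − V_SG)/R = (6.07 − 0.935) / 48.2 = 0.107 mA.

V_SG = 0.935 V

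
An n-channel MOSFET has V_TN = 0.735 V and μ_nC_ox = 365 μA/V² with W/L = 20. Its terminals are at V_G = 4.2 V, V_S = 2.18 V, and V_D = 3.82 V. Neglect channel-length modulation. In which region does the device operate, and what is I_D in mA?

Saturation; I_D = 6.03 mA

V_GS = V_G − V_S = 4.2 − 2.18 = 2.02 V; V_DS = V_D − V_S = 3.82 − 2.18 = 1.64 V.
k_n = μ_nC_ox · (W/L) = 7.3 mA/V².
V_ov = V_GS − V_TN = 2.02 − 0.735 = 1.29 V.
Since V_DS = 1.64 V ≥ V_ov = 1.29 V, the device is in saturation.
I_D = ½ k_n V_ov² = 0.5 × 7.3 × 1.29² = 6.03 mA.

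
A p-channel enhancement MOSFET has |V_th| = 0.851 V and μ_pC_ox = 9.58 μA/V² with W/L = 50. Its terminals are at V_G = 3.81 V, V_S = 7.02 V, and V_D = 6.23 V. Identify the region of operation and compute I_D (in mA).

V_SG = V_S − V_G = 7.02 − 3.81 = 3.21 V; V_SD = V_S − V_D = 7.02 − 6.23 = 0.79 V.
k_p = μ_pC_ox · (W/L) = 0.479 mA/V².
V_ov = V_SG − |V_th| = 3.21 − 0.851 = 2.36 V.
Since V_SD = 0.79 V < V_ov = 2.36 V, the device is in the triode region.
I_D = k_p [V_ov · V_SD − ½ V_SD²] = 0.479 × [2.36 × 0.79 − 0.5 × 0.79²] = 0.743 mA.

Triode; I_D = 0.743 mA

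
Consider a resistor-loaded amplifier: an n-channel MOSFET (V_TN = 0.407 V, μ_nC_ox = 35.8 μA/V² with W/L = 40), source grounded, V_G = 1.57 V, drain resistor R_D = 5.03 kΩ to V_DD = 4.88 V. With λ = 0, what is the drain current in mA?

V_GS = V_G = 1.57 V, so V_ov = 1.57 − 0.407 = 1.16 V.
k_n = μ_nC_ox · (W/L) = 1.432 mA/V².
Assume saturation: I_D = ½ k_n V_ov² = 0.5 × 1.432 × 1.16² = 0.968 mA, giving V_DS = V_DD − I_D R_D = 4.88 − 0.968 × 5.03 = 0.00875 V.
But 0.00875 V < V_ov = 1.16 V, so the device is actually in triode.
In triode I_D = k_n[V_ov V_DS − ½ V_DS²] and I_D = (V_DD − V_DS)/R_D. Equating: 3.6 V_DS² − 9.377 V_DS + 4.88 = 0, giving V_DS = 0.719 V (the root below V_ov).
I_D = (4.88 − 0.719) / 5.03 = 0.827 mA.

I_D = 0.827 mA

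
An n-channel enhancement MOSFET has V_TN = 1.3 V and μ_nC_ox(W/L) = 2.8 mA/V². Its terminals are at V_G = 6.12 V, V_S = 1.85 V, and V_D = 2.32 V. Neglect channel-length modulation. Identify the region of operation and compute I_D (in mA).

V_GS = V_G − V_S = 6.12 − 1.85 = 4.27 V; V_DS = V_D − V_S = 2.32 − 1.85 = 0.47 V.
V_ov = V_GS − V_TN = 4.27 − 1.3 = 2.97 V.
Since V_DS = 0.47 V < V_ov = 2.97 V, the device is in the triode region.
I_D = k_n [V_ov · V_DS − ½ V_DS²] = 2.8 × [2.97 × 0.47 − 0.5 × 0.47²] = 3.6 mA.

Triode; I_D = 3.60 mA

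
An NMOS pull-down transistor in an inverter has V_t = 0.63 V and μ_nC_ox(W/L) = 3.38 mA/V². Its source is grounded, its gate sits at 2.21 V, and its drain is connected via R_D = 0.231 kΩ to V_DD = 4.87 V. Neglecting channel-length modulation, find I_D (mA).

I_D = 4.22 mA

V_GS = V_G = 2.21 V, so V_ov = 2.21 − 0.63 = 1.58 V.
Assume saturation: I_D = ½ k_n V_ov² = 0.5 × 3.38 × 1.58² = 4.22 mA, giving V_DS = V_DD − I_D R_D = 4.87 − 4.22 × 0.231 = 3.9 V.
V_DS = 3.9 V ≥ V_ov = 1.58 V, confirming saturation.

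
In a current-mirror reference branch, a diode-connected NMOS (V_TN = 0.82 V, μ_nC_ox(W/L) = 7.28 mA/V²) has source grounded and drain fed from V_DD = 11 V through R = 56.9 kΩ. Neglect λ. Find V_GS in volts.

With gate tied to drain, V_GS = V_DS ≥ V_GS − V_TN, so the device is in saturation.
KCL at the drain: ½ k_n (V_GS − V_TN)² = (V_DD − V_GS)/R.
Let x = V_GS − 0.82. Then 207 x² + x − 10.18 = 0, giving x = 0.219 V (positive root), so V_GS = 1.04 V.
I_D = (V_DD − V_GS)/R = (11 − 1.04) / 56.9 = 0.175 mA.

V_GS = 1.04 V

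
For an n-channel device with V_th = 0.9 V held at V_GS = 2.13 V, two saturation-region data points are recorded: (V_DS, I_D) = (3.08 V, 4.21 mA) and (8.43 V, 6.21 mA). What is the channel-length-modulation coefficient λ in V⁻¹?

With V_GS fixed, I_D ∝ (1 + λ V_DS) in saturation, so I_D2/I_D1 = (1 + λ V_DS2)/(1 + λ V_DS1).
6.21/4.21 = 1.475 = (1 + 8.43 λ)/(1 + 3.08 λ).
Solving: λ (I_D1 V_DS2 − I_D2 V_DS1) = I_D2 − I_D1, so λ = (6.21 − 4.21) / (4.21 × 8.43 − 6.21 × 3.08) = 2 / 16.4 = 0.122 V⁻¹.

λ = 0.122 V⁻¹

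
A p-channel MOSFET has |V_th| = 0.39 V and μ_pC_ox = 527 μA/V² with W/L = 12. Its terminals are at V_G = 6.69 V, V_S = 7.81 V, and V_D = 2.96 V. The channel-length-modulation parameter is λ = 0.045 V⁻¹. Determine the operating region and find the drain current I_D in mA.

Saturation; I_D = 2.05 mA

V_SG = V_S − V_G = 7.81 − 6.69 = 1.12 V; V_SD = V_S − V_D = 7.81 − 2.96 = 4.85 V.
k_p = μ_pC_ox · (W/L) = 6.324 mA/V².
V_ov = V_SG − |V_th| = 1.12 − 0.39 = 0.73 V.
Since V_SD = 4.85 V ≥ V_ov = 0.73 V, the device is in saturation.
I_D = ½ k_p V_ov² (1 + λ V_SD) = 0.5 × 6.324 × 0.73² × (1 + 0.045 × 4.85) = 2.05 mA.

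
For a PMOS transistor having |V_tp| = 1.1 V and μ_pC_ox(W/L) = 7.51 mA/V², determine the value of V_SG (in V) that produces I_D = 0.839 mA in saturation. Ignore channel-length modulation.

V_SG = 1.57 V

In saturation I_D = ½ k_p (V_SG − |V_tp|)², so V_SG − |V_tp| = √(2 I_D / k_p) = √(2 × 0.839 / 7.51) = 0.473 V.
V_SG = 1.1 + 0.473 = 1.57 V.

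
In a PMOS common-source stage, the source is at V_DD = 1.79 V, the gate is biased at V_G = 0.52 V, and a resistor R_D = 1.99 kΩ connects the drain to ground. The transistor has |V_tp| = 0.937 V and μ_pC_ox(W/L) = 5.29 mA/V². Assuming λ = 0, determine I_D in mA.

I_D = 0.293 mA

V_SG = V_DD − V_G = 1.79 − 0.52 = 1.27 V, so V_ov = 1.27 − 0.937 = 0.333 V.
Assume saturation: I_D = ½ k_p V_ov² = 0.5 × 5.29 × 0.333² = 0.293 mA, giving V_SD = V_DD − I_D R_D = 1.79 − 0.293 × 1.99 = 1.21 V.
V_SD = 1.21 V ≥ V_ov = 0.333 V, confirming saturation.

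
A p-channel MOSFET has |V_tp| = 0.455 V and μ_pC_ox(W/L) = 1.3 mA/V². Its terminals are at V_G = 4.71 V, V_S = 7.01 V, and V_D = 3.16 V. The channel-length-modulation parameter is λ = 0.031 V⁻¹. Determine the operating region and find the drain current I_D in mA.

Saturation; I_D = 2.48 mA

V_SG = V_S − V_G = 7.01 − 4.71 = 2.3 V; V_SD = V_S − V_D = 7.01 − 3.16 = 3.85 V.
V_ov = V_SG − |V_tp| = 2.3 − 0.455 = 1.84 V.
Since V_SD = 3.85 V ≥ V_ov = 1.84 V, the device is in saturation.
I_D = ½ k_p V_ov² (1 + λ V_SD) = 0.5 × 1.3 × 1.84² × (1 + 0.031 × 3.85) = 2.48 mA.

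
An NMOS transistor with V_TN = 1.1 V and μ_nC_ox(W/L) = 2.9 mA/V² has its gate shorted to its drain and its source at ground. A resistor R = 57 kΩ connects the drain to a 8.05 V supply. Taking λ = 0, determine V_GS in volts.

V_GS = 1.38 V

With gate tied to drain, V_GS = V_DS ≥ V_GS − V_TN, so the device is in saturation.
KCL at the drain: ½ k_n (V_GS − V_TN)² = (V_DD − V_GS)/R.
Let x = V_GS − 1.1. Then 82.6 x² + x − 6.95 = 0, giving x = 0.284 V (positive root), so V_GS = 1.38 V.
I_D = (V_DD − V_GS)/R = (8.05 − 1.38) / 57 = 0.117 mA.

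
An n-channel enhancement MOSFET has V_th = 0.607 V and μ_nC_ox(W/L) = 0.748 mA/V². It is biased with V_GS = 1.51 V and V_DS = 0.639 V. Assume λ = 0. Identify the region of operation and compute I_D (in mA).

V_ov = V_GS − V_th = 1.51 − 0.607 = 0.903 V.
Since V_DS = 0.639 V < V_ov = 0.903 V, the device is in the triode region.
I_D = k_n [V_ov · V_DS − ½ V_DS²] = 0.748 × [0.903 × 0.639 − 0.5 × 0.639²] = 0.279 mA.

Triode; I_D = 0.279 mA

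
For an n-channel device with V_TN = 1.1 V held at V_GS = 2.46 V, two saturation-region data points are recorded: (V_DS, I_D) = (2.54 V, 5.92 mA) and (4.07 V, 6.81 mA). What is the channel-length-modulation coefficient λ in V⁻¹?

With V_GS fixed, I_D ∝ (1 + λ V_DS) in saturation, so I_D2/I_D1 = (1 + λ V_DS2)/(1 + λ V_DS1).
6.81/5.92 = 1.15 = (1 + 4.07 λ)/(1 + 2.54 λ).
Solving: λ (I_D1 V_DS2 − I_D2 V_DS1) = I_D2 − I_D1, so λ = (6.81 − 5.92) / (5.92 × 4.07 − 6.81 × 2.54) = 0.89 / 6.8 = 0.131 V⁻¹.

λ = 0.131 V⁻¹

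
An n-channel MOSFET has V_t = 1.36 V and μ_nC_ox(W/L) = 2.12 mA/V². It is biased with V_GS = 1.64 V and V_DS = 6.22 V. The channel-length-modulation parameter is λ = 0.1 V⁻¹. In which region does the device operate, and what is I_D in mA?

Saturation; I_D = 0.135 mA

V_ov = V_GS − V_t = 1.64 − 1.36 = 0.28 V.
Since V_DS = 6.22 V ≥ V_ov = 0.28 V, the device is in saturation.
I_D = ½ k_n V_ov² (1 + λ V_DS) = 0.5 × 2.12 × 0.28² × (1 + 0.1 × 6.22) = 0.135 mA.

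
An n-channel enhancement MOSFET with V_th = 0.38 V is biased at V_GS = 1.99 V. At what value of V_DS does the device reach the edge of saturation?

V_DS,sat = 1.61 V

The boundary between triode and saturation is V_DS = V_GS − V_th = V_ov.
V_ov = 1.99 − 0.38 = 1.61 V.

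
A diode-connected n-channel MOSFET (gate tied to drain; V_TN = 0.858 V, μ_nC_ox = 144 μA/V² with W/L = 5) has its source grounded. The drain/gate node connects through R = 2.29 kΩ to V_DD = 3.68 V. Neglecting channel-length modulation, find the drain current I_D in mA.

With gate tied to drain, V_GS = V_DS ≥ V_GS − V_TN, so the device is in saturation.
k_n = μ_nC_ox · (W/L) = 0.72 mA/V².
KCL at the drain: ½ k_n (V_GS − V_TN)² = (V_DD − V_GS)/R.
Let x = V_GS − 0.858. Then 0.824 x² + x − 2.822 = 0, giving x = 1.34 V (positive root), so V_GS = 2.2 V.
I_D = (V_DD − V_GS)/R = (3.68 − 2.2) / 2.29 = 0.647 mA.

I_D = 0.647 mA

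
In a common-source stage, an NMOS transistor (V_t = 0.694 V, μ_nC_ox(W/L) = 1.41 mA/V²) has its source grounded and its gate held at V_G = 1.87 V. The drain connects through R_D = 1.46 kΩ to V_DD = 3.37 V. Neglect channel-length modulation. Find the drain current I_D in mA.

I_D = 0.975 mA

V_GS = V_G = 1.87 V, so V_ov = 1.87 − 0.694 = 1.18 V.
Assume saturation: I_D = ½ k_n V_ov² = 0.5 × 1.41 × 1.18² = 0.975 mA, giving V_DS = V_DD − I_D R_D = 3.37 − 0.975 × 1.46 = 1.95 V.
V_DS = 1.95 V ≥ V_ov = 1.18 V, confirming saturation.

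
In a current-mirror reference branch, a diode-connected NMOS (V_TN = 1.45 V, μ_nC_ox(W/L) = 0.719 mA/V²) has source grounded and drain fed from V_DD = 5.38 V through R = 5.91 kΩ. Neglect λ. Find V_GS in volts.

V_GS = 2.59 V

With gate tied to drain, V_GS = V_DS ≥ V_GS − V_TN, so the device is in saturation.
KCL at the drain: ½ k_n (V_GS − V_TN)² = (V_DD − V_GS)/R.
Let x = V_GS − 1.45. Then 2.12 x² + x − 3.93 = 0, giving x = 1.14 V (positive root), so V_GS = 2.59 V.
I_D = (V_DD − V_GS)/R = (5.38 − 2.59) / 5.91 = 0.471 mA.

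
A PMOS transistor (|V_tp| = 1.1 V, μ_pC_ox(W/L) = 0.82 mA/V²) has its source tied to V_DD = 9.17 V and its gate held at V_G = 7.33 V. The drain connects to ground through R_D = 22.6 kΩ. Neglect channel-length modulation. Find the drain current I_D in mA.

V_SG = V_DD − V_G = 9.17 − 7.33 = 1.84 V, so V_ov = 1.84 − 1.1 = 0.74 V.
Assume saturation: I_D = ½ k_p V_ov² = 0.5 × 0.82 × 0.74² = 0.225 mA, giving V_SD = V_DD − I_D R_D = 9.17 − 0.225 × 22.6 = 4.1 V.
V_SD = 4.1 V ≥ V_ov = 0.74 V, confirming saturation.

I_D = 0.225 mA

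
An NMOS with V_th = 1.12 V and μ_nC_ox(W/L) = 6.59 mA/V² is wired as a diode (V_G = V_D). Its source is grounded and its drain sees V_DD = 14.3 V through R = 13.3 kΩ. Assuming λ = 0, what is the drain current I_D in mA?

With gate tied to drain, V_GS = V_DS ≥ V_GS − V_th, so the device is in saturation.
KCL at the drain: ½ k_n (V_GS − V_th)² = (V_DD − V_GS)/R.
Let x = V_GS − 1.12. Then 43.8 x² + x − 13.18 = 0, giving x = 0.537 V (positive root), so V_GS = 1.66 V.
I_D = (V_DD − V_GS)/R = (14.3 − 1.66) / 13.3 = 0.951 mA.

I_D = 0.951 mA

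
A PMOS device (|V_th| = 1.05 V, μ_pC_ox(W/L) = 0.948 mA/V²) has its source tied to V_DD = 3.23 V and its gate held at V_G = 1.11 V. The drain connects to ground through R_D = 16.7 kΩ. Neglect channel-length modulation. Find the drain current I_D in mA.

V_SG = V_DD − V_G = 3.23 − 1.11 = 2.12 V, so V_ov = 2.12 − 1.05 = 1.07 V.
Assume saturation: I_D = ½ k_p V_ov² = 0.5 × 0.948 × 1.07² = 0.543 mA, giving V_SD = V_DD − I_D R_D = 3.23 − 0.543 × 16.7 = -5.83 V.
But -5.83 V < V_ov = 1.07 V, so the device is actually in triode.
In triode I_D = k_p[V_ov V_SD − ½ V_SD²] and I_D = (V_DD − V_SD)/R_D. Equating: 7.92 V_SD² − 17.94 V_SD + 3.23 = 0, giving V_SD = 0.197 V (the root below V_ov).
I_D = (3.23 − 0.197) / 16.7 = 0.182 mA.

I_D = 0.182 mA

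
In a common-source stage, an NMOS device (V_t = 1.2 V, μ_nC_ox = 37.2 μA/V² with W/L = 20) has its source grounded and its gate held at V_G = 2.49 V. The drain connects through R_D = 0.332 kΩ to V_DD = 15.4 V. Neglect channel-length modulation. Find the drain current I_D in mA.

I_D = 0.619 mA

V_GS = V_G = 2.49 V, so V_ov = 2.49 − 1.2 = 1.29 V.
k_n = μ_nC_ox · (W/L) = 0.744 mA/V².
Assume saturation: I_D = ½ k_n V_ov² = 0.5 × 0.744 × 1.29² = 0.619 mA, giving V_DS = V_DD − I_D R_D = 15.4 − 0.619 × 0.332 = 15.2 V.
V_DS = 15.2 V ≥ V_ov = 1.29 V, confirming saturation.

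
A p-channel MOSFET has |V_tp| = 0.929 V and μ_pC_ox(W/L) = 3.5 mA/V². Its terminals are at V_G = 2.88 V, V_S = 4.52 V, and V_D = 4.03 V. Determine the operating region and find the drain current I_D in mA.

Triode; I_D = 0.799 mA

V_SG = V_S − V_G = 4.52 − 2.88 = 1.64 V; V_SD = V_S − V_D = 4.52 − 4.03 = 0.49 V.
V_ov = V_SG − |V_tp| = 1.64 − 0.929 = 0.711 V.
Since V_SD = 0.49 V < V_ov = 0.711 V, the device is in the triode region.
I_D = k_p [V_ov · V_SD − ½ V_SD²] = 3.5 × [0.711 × 0.49 − 0.5 × 0.49²] = 0.799 mA.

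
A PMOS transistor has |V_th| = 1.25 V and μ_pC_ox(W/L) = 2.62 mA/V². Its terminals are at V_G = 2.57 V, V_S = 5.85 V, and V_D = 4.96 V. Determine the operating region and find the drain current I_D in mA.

V_SG = V_S − V_G = 5.85 − 2.57 = 3.28 V; V_SD = V_S − V_D = 5.85 − 4.96 = 0.89 V.
V_ov = V_SG − |V_th| = 3.28 − 1.25 = 2.03 V.
Since V_SD = 0.89 V < V_ov = 2.03 V, the device is in the triode region.
I_D = k_p [V_ov · V_SD − ½ V_SD²] = 2.62 × [2.03 × 0.89 − 0.5 × 0.89²] = 3.7 mA.

Triode; I_D = 3.70 mA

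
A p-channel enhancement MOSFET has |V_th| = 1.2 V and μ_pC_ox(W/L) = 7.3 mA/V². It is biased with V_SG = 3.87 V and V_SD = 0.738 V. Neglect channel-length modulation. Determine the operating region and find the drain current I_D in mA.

Triode; I_D = 12.4 mA

V_ov = V_SG − |V_th| = 3.87 − 1.2 = 2.67 V.
Since V_SD = 0.738 V < V_ov = 2.67 V, the device is in the triode region.
I_D = k_p [V_ov · V_SD − ½ V_SD²] = 7.3 × [2.67 × 0.738 − 0.5 × 0.738²] = 12.4 mA.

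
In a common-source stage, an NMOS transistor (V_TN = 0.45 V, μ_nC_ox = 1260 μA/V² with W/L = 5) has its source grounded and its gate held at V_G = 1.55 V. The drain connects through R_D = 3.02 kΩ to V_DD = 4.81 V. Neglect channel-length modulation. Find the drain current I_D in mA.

V_GS = V_G = 1.55 V, so V_ov = 1.55 − 0.45 = 1.1 V.
k_n = μ_nC_ox · (W/L) = 6.3 mA/V².
Assume saturation: I_D = ½ k_n V_ov² = 0.5 × 6.3 × 1.1² = 3.81 mA, giving V_DS = V_DD − I_D R_D = 4.81 − 3.81 × 3.02 = -6.7 V.
But -6.7 V < V_ov = 1.1 V, so the device is actually in triode.
In triode I_D = k_n[V_ov V_DS − ½ V_DS²] and I_D = (V_DD − V_DS)/R_D. Equating: 9.51 V_DS² − 21.93 V_DS + 4.81 = 0, giving V_DS = 0.245 V (the root below V_ov).
I_D = (4.81 − 0.245) / 3.02 = 1.51 mA.

I_D = 1.51 mA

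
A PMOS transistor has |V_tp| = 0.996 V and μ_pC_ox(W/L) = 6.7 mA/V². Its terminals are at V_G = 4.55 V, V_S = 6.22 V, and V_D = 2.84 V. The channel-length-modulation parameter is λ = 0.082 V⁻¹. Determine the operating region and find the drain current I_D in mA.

V_SG = V_S − V_G = 6.22 − 4.55 = 1.67 V; V_SD = V_S − V_D = 6.22 − 2.84 = 3.38 V.
V_ov = V_SG − |V_tp| = 1.67 − 0.996 = 0.674 V.
Since V_SD = 3.38 V ≥ V_ov = 0.674 V, the device is in saturation.
I_D = ½ k_p V_ov² (1 + λ V_SD) = 0.5 × 6.7 × 0.674² × (1 + 0.082 × 3.38) = 1.94 mA.

Saturation; I_D = 1.94 mA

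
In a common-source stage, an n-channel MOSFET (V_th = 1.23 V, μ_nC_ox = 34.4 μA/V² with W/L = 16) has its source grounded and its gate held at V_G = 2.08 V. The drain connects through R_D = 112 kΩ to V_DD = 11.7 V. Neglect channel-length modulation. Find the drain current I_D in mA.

V_GS = V_G = 2.08 V, so V_ov = 2.08 − 1.23 = 0.85 V.
k_n = μ_nC_ox · (W/L) = 0.5504 mA/V².
Assume saturation: I_D = ½ k_n V_ov² = 0.5 × 0.5504 × 0.85² = 0.199 mA, giving V_DS = V_DD − I_D R_D = 11.7 − 0.199 × 112 = -10.6 V.
But -10.6 V < V_ov = 0.85 V, so the device is actually in triode.
In triode I_D = k_n[V_ov V_DS − ½ V_DS²] and I_D = (V_DD − V_DS)/R_D. Equating: 30.8 V_DS² − 53.4 V_DS + 11.7 = 0, giving V_DS = 0.257 V (the root below V_ov).
I_D = (11.7 − 0.257) / 112 = 0.102 mA.

I_D = 0.102 mA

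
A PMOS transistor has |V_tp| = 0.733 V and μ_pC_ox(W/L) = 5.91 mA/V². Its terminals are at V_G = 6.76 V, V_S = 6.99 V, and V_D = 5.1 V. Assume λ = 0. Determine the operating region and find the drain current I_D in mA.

Cutoff; I_D = 0 mA

V_SG = V_S − V_G = 6.99 − 6.76 = 0.23 V; V_SD = V_S − V_D = 6.99 − 5.1 = 1.89 V.
V_SG = 0.23 V < |V_tp| = 0.733 V, so the transistor is in cutoff.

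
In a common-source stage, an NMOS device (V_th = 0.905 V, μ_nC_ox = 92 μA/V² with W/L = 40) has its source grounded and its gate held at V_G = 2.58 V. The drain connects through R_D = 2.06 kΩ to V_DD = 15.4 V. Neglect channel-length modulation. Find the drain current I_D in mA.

I_D = 5.16 mA

V_GS = V_G = 2.58 V, so V_ov = 2.58 − 0.905 = 1.68 V.
k_n = μ_nC_ox · (W/L) = 3.68 mA/V².
Assume saturation: I_D = ½ k_n V_ov² = 0.5 × 3.68 × 1.68² = 5.16 mA, giving V_DS = V_DD − I_D R_D = 15.4 − 5.16 × 2.06 = 4.77 V.
V_DS = 4.77 V ≥ V_ov = 1.68 V, confirming saturation.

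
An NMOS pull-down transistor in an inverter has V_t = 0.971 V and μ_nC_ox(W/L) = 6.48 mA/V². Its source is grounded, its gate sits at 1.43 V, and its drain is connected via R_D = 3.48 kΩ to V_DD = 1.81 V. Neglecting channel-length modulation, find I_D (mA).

V_GS = V_G = 1.43 V, so V_ov = 1.43 − 0.971 = 0.459 V.
Assume saturation: I_D = ½ k_n V_ov² = 0.5 × 6.48 × 0.459² = 0.683 mA, giving V_DS = V_DD − I_D R_D = 1.81 − 0.683 × 3.48 = -0.565 V.
But -0.565 V < V_ov = 0.459 V, so the device is actually in triode.
In triode I_D = k_n[V_ov V_DS − ½ V_DS²] and I_D = (V_DD − V_DS)/R_D. Equating: 11.3 V_DS² − 11.35 V_DS + 1.81 = 0, giving V_DS = 0.199 V (the root below V_ov).
I_D = (1.81 − 0.199) / 3.48 = 0.463 mA.

I_D = 0.463 mA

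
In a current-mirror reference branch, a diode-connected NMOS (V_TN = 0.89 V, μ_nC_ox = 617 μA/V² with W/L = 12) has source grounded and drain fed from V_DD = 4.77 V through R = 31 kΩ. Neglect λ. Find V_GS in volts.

With gate tied to drain, V_GS = V_DS ≥ V_GS − V_TN, so the device is in saturation.
k_n = μ_nC_ox · (W/L) = 7.404 mA/V².
KCL at the drain: ½ k_n (V_GS − V_TN)² = (V_DD − V_GS)/R.
Let x = V_GS − 0.89. Then 115 x² + x − 3.88 = 0, giving x = 0.18 V (positive root), so V_GS = 1.07 V.
I_D = (V_DD − V_GS)/R = (4.77 − 1.07) / 31 = 0.119 mA.

V_GS = 1.07 V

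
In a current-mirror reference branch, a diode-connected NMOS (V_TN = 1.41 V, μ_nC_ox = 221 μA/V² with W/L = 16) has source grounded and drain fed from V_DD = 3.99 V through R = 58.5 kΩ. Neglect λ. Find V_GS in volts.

V_GS = 1.56 V

With gate tied to drain, V_GS = V_DS ≥ V_GS − V_TN, so the device is in saturation.
k_n = μ_nC_ox · (W/L) = 3.536 mA/V².
KCL at the drain: ½ k_n (V_GS − V_TN)² = (V_DD − V_GS)/R.
Let x = V_GS − 1.41. Then 103 x² + x − 2.58 = 0, giving x = 0.153 V (positive root), so V_GS = 1.56 V.
I_D = (V_DD − V_GS)/R = (3.99 − 1.56) / 58.5 = 0.0415 mA.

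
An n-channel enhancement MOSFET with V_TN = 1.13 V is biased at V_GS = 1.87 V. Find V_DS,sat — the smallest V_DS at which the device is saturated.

V_DS,sat = 0.740 V

The boundary between triode and saturation is V_DS = V_GS − V_TN = V_ov.
V_ov = 1.87 − 1.13 = 0.74 V.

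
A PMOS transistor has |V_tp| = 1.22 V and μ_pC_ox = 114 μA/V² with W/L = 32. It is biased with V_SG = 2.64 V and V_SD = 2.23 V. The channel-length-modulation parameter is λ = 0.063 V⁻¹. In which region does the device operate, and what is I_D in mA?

k_p = μ_pC_ox · (W/L) = 3.648 mA/V².
V_ov = V_SG − |V_tp| = 2.64 − 1.22 = 1.42 V.
Since V_SD = 2.23 V ≥ V_ov = 1.42 V, the device is in saturation.
I_D = ½ k_p V_ov² (1 + λ V_SD) = 0.5 × 3.648 × 1.42² × (1 + 0.063 × 2.23) = 4.19 mA.

Saturation; I_D = 4.19 mA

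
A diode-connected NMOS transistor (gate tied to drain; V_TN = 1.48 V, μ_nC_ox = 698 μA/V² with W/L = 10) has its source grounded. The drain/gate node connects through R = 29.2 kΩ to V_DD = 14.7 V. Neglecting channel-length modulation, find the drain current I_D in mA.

I_D = 0.441 mA

With gate tied to drain, V_GS = V_DS ≥ V_GS − V_TN, so the device is in saturation.
k_n = μ_nC_ox · (W/L) = 6.98 mA/V².
KCL at the drain: ½ k_n (V_GS − V_TN)² = (V_DD − V_GS)/R.
Let x = V_GS − 1.48. Then 102 x² + x − 13.22 = 0, giving x = 0.355 V (positive root), so V_GS = 1.84 V.
I_D = (V_DD − V_GS)/R = (14.7 − 1.84) / 29.2 = 0.441 mA.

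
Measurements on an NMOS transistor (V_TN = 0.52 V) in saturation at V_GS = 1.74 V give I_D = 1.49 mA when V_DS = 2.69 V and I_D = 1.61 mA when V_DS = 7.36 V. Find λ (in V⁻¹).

With V_GS fixed, I_D ∝ (1 + λ V_DS) in saturation, so I_D2/I_D1 = (1 + λ V_DS2)/(1 + λ V_DS1).
1.61/1.49 = 1.081 = (1 + 7.36 λ)/(1 + 2.69 λ).
Solving: λ (I_D1 V_DS2 − I_D2 V_DS1) = I_D2 − I_D1, so λ = (1.61 − 1.49) / (1.49 × 7.36 − 1.61 × 2.69) = 0.12 / 6.64 = 0.0181 V⁻¹.

λ = 0.0181 V⁻¹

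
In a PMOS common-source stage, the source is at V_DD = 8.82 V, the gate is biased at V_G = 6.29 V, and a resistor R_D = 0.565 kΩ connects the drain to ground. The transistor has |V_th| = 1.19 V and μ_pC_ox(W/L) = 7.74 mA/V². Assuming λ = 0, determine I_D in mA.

I_D = 6.95 mA

V_SG = V_DD − V_G = 8.82 − 6.29 = 2.53 V, so V_ov = 2.53 − 1.19 = 1.34 V.
Assume saturation: I_D = ½ k_p V_ov² = 0.5 × 7.74 × 1.34² = 6.95 mA, giving V_SD = V_DD − I_D R_D = 8.82 − 6.95 × 0.565 = 4.89 V.
V_SD = 4.89 V ≥ V_ov = 1.34 V, confirming saturation.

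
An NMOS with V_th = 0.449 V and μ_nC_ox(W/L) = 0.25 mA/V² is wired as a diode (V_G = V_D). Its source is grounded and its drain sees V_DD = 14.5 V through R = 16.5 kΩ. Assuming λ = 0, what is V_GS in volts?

With gate tied to drain, V_GS = V_DS ≥ V_GS − V_th, so the device is in saturation.
KCL at the drain: ½ k_n (V_GS − V_th)² = (V_DD − V_GS)/R.
Let x = V_GS − 0.449. Then 2.06 x² + x − 14.05 = 0, giving x = 2.38 V (positive root), so V_GS = 2.83 V.
I_D = (V_DD − V_GS)/R = (14.5 − 2.83) / 16.5 = 0.707 mA.

V_GS = 2.83 V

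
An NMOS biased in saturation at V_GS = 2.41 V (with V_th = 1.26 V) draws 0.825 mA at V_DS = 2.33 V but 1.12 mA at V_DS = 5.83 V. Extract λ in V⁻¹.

λ = 0.134 V⁻¹

With V_GS fixed, I_D ∝ (1 + λ V_DS) in saturation, so I_D2/I_D1 = (1 + λ V_DS2)/(1 + λ V_DS1).
1.12/0.825 = 1.358 = (1 + 5.83 λ)/(1 + 2.33 λ).
Solving: λ (I_D1 V_DS2 − I_D2 V_DS1) = I_D2 − I_D1, so λ = (1.12 − 0.825) / (0.825 × 5.83 − 1.12 × 2.33) = 0.295 / 2.2 = 0.134 V⁻¹.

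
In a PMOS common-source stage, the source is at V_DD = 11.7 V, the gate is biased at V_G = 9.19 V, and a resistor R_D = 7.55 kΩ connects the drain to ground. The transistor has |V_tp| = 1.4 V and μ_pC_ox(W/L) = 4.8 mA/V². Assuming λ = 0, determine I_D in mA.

V_SG = V_DD − V_G = 11.7 − 9.19 = 2.51 V, so V_ov = 2.51 − 1.4 = 1.11 V.
Assume saturation: I_D = ½ k_p V_ov² = 0.5 × 4.8 × 1.11² = 2.96 mA, giving V_SD = V_DD − I_D R_D = 11.7 − 2.96 × 7.55 = -10.6 V.
But -10.6 V < V_ov = 1.11 V, so the device is actually in triode.
In triode I_D = k_p[V_ov V_SD − ½ V_SD²] and I_D = (V_DD − V_SD)/R_D. Equating: 18.1 V_SD² − 41.23 V_SD + 11.7 = 0, giving V_SD = 0.332 V (the root below V_ov).
I_D = (11.7 − 0.332) / 7.55 = 1.51 mA.

I_D = 1.51 mA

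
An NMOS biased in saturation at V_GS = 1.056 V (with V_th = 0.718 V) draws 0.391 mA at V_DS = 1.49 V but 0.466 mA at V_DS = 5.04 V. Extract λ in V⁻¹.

λ = 0.0588 V⁻¹

With V_GS fixed, I_D ∝ (1 + λ V_DS) in saturation, so I_D2/I_D1 = (1 + λ V_DS2)/(1 + λ V_DS1).
0.466/0.391 = 1.192 = (1 + 5.04 λ)/(1 + 1.49 λ).
Solving: λ (I_D1 V_DS2 − I_D2 V_DS1) = I_D2 − I_D1, so λ = (0.466 − 0.391) / (0.391 × 5.04 − 0.466 × 1.49) = 0.075 / 1.28 = 0.0588 V⁻¹.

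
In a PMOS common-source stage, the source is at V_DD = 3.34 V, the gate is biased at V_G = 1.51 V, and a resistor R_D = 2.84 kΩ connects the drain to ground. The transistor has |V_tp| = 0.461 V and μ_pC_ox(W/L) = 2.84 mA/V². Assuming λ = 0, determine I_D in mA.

V_SG = V_DD − V_G = 3.34 − 1.51 = 1.83 V, so V_ov = 1.83 − 0.461 = 1.37 V.
Assume saturation: I_D = ½ k_p V_ov² = 0.5 × 2.84 × 1.37² = 2.66 mA, giving V_SD = V_DD − I_D R_D = 3.34 − 2.66 × 2.84 = -4.22 V.
But -4.22 V < V_ov = 1.37 V, so the device is actually in triode.
In triode I_D = k_p[V_ov V_SD − ½ V_SD²] and I_D = (V_DD − V_SD)/R_D. Equating: 4.03 V_SD² − 12.04 V_SD + 3.34 = 0, giving V_SD = 0.309 V (the root below V_ov).
I_D = (3.34 − 0.309) / 2.84 = 1.07 mA.

I_D = 1.07 mA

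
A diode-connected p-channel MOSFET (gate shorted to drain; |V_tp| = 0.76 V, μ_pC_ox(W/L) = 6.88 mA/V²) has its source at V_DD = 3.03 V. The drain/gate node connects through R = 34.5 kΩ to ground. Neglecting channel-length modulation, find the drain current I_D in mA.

With gate tied to drain, V_SG = V_SD ≥ V_SG − |V_tp|, so the device is in saturation.
KCL at the drain: ½ k_p (V_SG − |V_tp|)² = (V_DD − V_SG)/R.
Let x = V_SG − 0.76. Then 119 x² + x − 2.27 = 0, giving x = 0.134 V (positive root), so V_SG = 0.894 V.
I_D = (V_DD − V_SG)/R = (3.03 − 0.894) / 34.5 = 0.0619 mA.

I_D = 0.0619 mA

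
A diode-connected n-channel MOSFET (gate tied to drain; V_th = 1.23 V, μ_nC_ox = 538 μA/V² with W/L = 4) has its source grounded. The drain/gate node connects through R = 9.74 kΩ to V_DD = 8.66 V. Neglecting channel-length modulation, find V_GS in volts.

With gate tied to drain, V_GS = V_DS ≥ V_GS − V_th, so the device is in saturation.
k_n = μ_nC_ox · (W/L) = 2.152 mA/V².
KCL at the drain: ½ k_n (V_GS − V_th)² = (V_DD − V_GS)/R.
Let x = V_GS − 1.23. Then 10.5 x² + x − 7.43 = 0, giving x = 0.796 V (positive root), so V_GS = 2.03 V.
I_D = (V_DD − V_GS)/R = (8.66 − 2.03) / 9.74 = 0.681 mA.

V_GS = 2.03 V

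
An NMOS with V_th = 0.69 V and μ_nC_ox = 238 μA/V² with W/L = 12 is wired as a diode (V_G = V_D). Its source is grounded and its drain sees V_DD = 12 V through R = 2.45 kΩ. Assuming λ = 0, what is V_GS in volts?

With gate tied to drain, V_GS = V_DS ≥ V_GS − V_th, so the device is in saturation.
k_n = μ_nC_ox · (W/L) = 2.856 mA/V².
KCL at the drain: ½ k_n (V_GS − V_th)² = (V_DD − V_GS)/R.
Let x = V_GS − 0.69. Then 3.5 x² + x − 11.31 = 0, giving x = 1.66 V (positive root), so V_GS = 2.35 V.
I_D = (V_DD − V_GS)/R = (12 − 2.35) / 2.45 = 3.94 mA.

V_GS = 2.35 V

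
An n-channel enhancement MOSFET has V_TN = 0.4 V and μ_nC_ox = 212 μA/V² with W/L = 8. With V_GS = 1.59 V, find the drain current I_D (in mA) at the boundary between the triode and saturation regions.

At the boundary V_DS = V_ov = V_GS − V_TN = 1.59 − 0.4 = 1.19 V.
k_n = μ_nC_ox · (W/L) = 1.696 mA/V².
I_D = ½ k_n V_ov² = 0.5 × 1.696 × 1.19² = 1.2 mA.

I_D = 1.20 mA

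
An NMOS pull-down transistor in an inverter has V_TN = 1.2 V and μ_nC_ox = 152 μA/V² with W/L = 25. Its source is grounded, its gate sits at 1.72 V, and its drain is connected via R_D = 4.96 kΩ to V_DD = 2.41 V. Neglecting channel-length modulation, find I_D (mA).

I_D = 0.425 mA

V_GS = V_G = 1.72 V, so V_ov = 1.72 − 1.2 = 0.52 V.
k_n = μ_nC_ox · (W/L) = 3.8 mA/V².
Assume saturation: I_D = ½ k_n V_ov² = 0.5 × 3.8 × 0.52² = 0.514 mA, giving V_DS = V_DD − I_D R_D = 2.41 − 0.514 × 4.96 = -0.138 V.
But -0.138 V < V_ov = 0.52 V, so the device is actually in triode.
In triode I_D = k_n[V_ov V_DS − ½ V_DS²] and I_D = (V_DD − V_DS)/R_D. Equating: 9.42 V_DS² − 10.8 V_DS + 2.41 = 0, giving V_DS = 0.303 V (the root below V_ov).
I_D = (2.41 − 0.303) / 4.96 = 0.425 mA.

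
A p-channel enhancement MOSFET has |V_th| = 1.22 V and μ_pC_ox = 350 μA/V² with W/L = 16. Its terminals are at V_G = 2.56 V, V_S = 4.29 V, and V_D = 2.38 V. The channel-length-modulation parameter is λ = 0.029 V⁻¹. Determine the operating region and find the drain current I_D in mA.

Saturation; I_D = 0.769 mA

V_SG = V_S − V_G = 4.29 − 2.56 = 1.73 V; V_SD = V_S − V_D = 4.29 − 2.38 = 1.91 V.
k_p = μ_pC_ox · (W/L) = 5.6 mA/V².
V_ov = V_SG − |V_th| = 1.73 − 1.22 = 0.51 V.
Since V_SD = 1.91 V ≥ V_ov = 0.51 V, the device is in saturation.
I_D = ½ k_p V_ov² (1 + λ V_SD) = 0.5 × 5.6 × 0.51² × (1 + 0.029 × 1.91) = 0.769 mA.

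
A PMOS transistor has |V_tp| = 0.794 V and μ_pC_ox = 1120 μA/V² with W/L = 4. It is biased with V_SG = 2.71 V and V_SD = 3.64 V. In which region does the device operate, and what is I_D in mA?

k_p = μ_pC_ox · (W/L) = 4.48 mA/V².
V_ov = V_SG − |V_tp| = 2.71 − 0.794 = 1.92 V.
Since V_SD = 3.64 V ≥ V_ov = 1.92 V, the device is in saturation.
I_D = ½ k_p V_ov² = 0.5 × 4.48 × 1.92² = 8.22 mA.

Saturation; I_D = 8.22 mA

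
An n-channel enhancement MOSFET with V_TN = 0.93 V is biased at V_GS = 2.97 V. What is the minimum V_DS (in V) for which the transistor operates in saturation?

The boundary between triode and saturation is V_DS = V_GS − V_TN = V_ov.
V_ov = 2.97 − 0.93 = 2.04 V.

V_DS,sat = 2.04 V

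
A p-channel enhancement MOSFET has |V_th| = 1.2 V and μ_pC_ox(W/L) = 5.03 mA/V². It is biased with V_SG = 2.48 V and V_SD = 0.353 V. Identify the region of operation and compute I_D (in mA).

V_ov = V_SG − |V_th| = 2.48 − 1.2 = 1.28 V.
Since V_SD = 0.353 V < V_ov = 1.28 V, the device is in the triode region.
I_D = k_p [V_ov · V_SD − ½ V_SD²] = 5.03 × [1.28 × 0.353 − 0.5 × 0.353²] = 1.96 mA.

Triode; I_D = 1.96 mA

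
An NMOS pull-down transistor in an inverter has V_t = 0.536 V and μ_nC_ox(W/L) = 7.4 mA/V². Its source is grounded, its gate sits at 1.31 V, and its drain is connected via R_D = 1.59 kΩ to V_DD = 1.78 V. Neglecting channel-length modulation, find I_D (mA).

I_D = 0.994 mA

V_GS = V_G = 1.31 V, so V_ov = 1.31 − 0.536 = 0.774 V.
Assume saturation: I_D = ½ k_n V_ov² = 0.5 × 7.4 × 0.774² = 2.22 mA, giving V_DS = V_DD − I_D R_D = 1.78 − 2.22 × 1.59 = -1.74 V.
But -1.74 V < V_ov = 0.774 V, so the device is actually in triode.
In triode I_D = k_n[V_ov V_DS − ½ V_DS²] and I_D = (V_DD − V_DS)/R_D. Equating: 5.88 V_DS² − 10.11 V_DS + 1.78 = 0, giving V_DS = 0.199 V (the root below V_ov).
I_D = (1.78 − 0.199) / 1.59 = 0.994 mA.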